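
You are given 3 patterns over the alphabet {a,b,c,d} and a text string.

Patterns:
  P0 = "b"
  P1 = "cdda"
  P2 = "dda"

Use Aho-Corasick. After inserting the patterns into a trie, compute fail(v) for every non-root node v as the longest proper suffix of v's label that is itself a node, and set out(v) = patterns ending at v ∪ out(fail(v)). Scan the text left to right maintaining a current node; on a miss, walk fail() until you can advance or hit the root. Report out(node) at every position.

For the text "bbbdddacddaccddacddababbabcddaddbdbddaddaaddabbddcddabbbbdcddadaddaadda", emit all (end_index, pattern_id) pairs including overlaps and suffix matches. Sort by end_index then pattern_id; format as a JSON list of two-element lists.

Construct AC machine:
Trie nodes:
  n0 'ε': b→1 c→2 d→6
  n1 'b': ·  [P0 ends]
  n2 'c': d→3
  n3 'cd': d→4
  n4 'cdd': a→5
  n5 'cdda': ·  [P1 ends]
  n6 'd': d→7
  n7 'dd': a→8
  n8 'dda': ·  [P2 ends]

BFS fail/out derivation:
  fail(1) 'b': from fail(0)=0 chase 'b': 0 ⇒ 0;  out={0}∪out(0)={0}
  fail(2) 'c': from fail(0)=0 chase 'c': 0 ⇒ 0;  out=∅∪out(0)=∅
  fail(6) 'd': from fail(0)=0 chase 'd': 0 ⇒ 0;  out=∅∪out(0)=∅
  fail(3) 'cd': from fail(2)=0 chase 'd': 0 ⇒ 6;  out=∅∪out(6)=∅
  fail(7) 'dd': from fail(6)=0 chase 'd': 0 ⇒ 6;  out=∅∪out(6)=∅
  fail(4) 'cdd': from fail(3)=6 chase 'd': 6 ⇒ 7;  out=∅∪out(7)=∅
  fail(8) 'dda': from fail(7)=6 chase 'a': 6→0 ⇒ 0;  out={2}∪out(0)={2}
  fail(5) 'cdda': from fail(4)=7 chase 'a': 7 ⇒ 8;  out={1}∪out(8)={1,2}

Run:
[0] read 'b'  n0⇒n1  → match P0@[0:0]
[1] read 'b'  n1⇒n1 ·f  → match P0@[1:1]
[2] read 'b'  n1⇒n1 ·f  → match P0@[2:2]
[3] read 'd'  n1⇒n6 ·f
[4] read 'd'  n6⇒n7
[5] read 'd'  n7⇒n7 ·f
[6] read 'a'  n7⇒n8  → match P2@[4:6]
[7] read 'c'  n8⇒n2 ·f
[8] read 'd'  n2⇒n3
[9] read 'd'  n3⇒n4
[10] read 'a'  n4⇒n5  → match P1@[7:10],P2@[8:10]
[11] read 'c'  n5⇒n2 ·f
[12] read 'c'  n2⇒n2 ·f
[13] read 'd'  n2⇒n3
[14] read 'd'  n3⇒n4
[15] read 'a'  n4⇒n5  → match P1@[12:15],P2@[13:15]
[16] read 'c'  n5⇒n2 ·f
[17] read 'd'  n2⇒n3
[18] read 'd'  n3⇒n4
[19] read 'a'  n4⇒n5  → match P1@[16:19],P2@[17:19]
[20] read 'b'  n5⇒n1 ·f  → match P0@[20:20]
[21] read 'a'  n1⇒n0 ·f
[22] read 'b'  n0⇒n1  → match P0@[22:22]
[23] read 'b'  n1⇒n1 ·f  → match P0@[23:23]
[24] read 'a'  n1⇒n0 ·f
[25] read 'b'  n0⇒n1  → match P0@[25:25]
[26] read 'c'  n1⇒n2 ·f
[27] read 'd'  n2⇒n3
[28] read 'd'  n3⇒n4
[29] read 'a'  n4⇒n5  → match P1@[26:29],P2@[27:29]
[30] read 'd'  n5⇒n6 ·f
[31] read 'd'  n6⇒n7
[32] read 'b'  n7⇒n1 ·f  → match P0@[32:32]
[33] read 'd'  n1⇒n6 ·f
[34] read 'b'  n6⇒n1 ·f  → match P0@[34:34]
[35] read 'd'  n1⇒n6 ·f
[36] read 'd'  n6⇒n7
[37] read 'a'  n7⇒n8  → match P2@[35:37]
[38] read 'd'  n8⇒n6 ·f
[39] read 'd'  n6⇒n7
[40] read 'a'  n7⇒n8  → match P2@[38:40]
[41] read 'a'  n8⇒n0 ·f
[42] read 'd'  n0⇒n6
[43] read 'd'  n6⇒n7
[44] read 'a'  n7⇒n8  → match P2@[42:44]
[45] read 'b'  n8⇒n1 ·f  → match P0@[45:45]
[46] read 'b'  n1⇒n1 ·f  → match P0@[46:46]
[47] read 'd'  n1⇒n6 ·f
[48] read 'd'  n6⇒n7
[49] read 'c'  n7⇒n2 ·f
[50] read 'd'  n2⇒n3
[51] read 'd'  n3⇒n4
[52] read 'a'  n4⇒n5  → match P1@[49:52],P2@[50:52]
[53] read 'b'  n5⇒n1 ·f  → match P0@[53:53]
[54] read 'b'  n1⇒n1 ·f  → match P0@[54:54]
[55] read 'b'  n1⇒n1 ·f  → match P0@[55:55]
[56] read 'b'  n1⇒n1 ·f  → match P0@[56:56]
[57] read 'd'  n1⇒n6 ·f
[58] read 'c'  n6⇒n2 ·f
[59] read 'd'  n2⇒n3
[60] read 'd'  n3⇒n4
[61] read 'a'  n4⇒n5  → match P1@[58:61],P2@[59:61]
[62] read 'd'  n5⇒n6 ·f
[63] read 'a'  n6⇒n0 ·f
[64] read 'd'  n0⇒n6
[65] read 'd'  n6⇒n7
[66] read 'a'  n7⇒n8  → match P2@[64:66]
[67] read 'a'  n8⇒n0 ·f
[68] read 'd'  n0⇒n6
[69] read 'd'  n6⇒n7
[70] read 'a'  n7⇒n8  → match P2@[68:70]

All matches (sorted): [[0,0],[1,0],[2,0],[6,2],[10,1],[10,2],[15,1],[15,2],[19,1],[19,2],[20,0],[22,0],[23,0],[25,0],[29,1],[29,2],[32,0],[34,0],[37,2],[40,2],[44,2],[45,0],[46,0],[52,1],[52,2],[53,0],[54,0],[55,0],[56,0],[61,1],[61,2],[66,2],[70,2]]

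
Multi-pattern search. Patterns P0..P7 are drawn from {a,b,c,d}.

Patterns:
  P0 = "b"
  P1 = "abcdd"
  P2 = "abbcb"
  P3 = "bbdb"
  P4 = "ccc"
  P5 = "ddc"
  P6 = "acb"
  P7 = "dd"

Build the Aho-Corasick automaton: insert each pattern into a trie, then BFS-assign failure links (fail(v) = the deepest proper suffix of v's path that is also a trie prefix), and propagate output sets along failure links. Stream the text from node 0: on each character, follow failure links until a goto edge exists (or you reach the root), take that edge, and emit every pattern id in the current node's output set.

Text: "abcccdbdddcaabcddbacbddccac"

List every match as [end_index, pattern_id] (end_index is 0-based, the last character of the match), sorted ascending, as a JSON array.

Build automaton:
Trie nodes:
  0='ε' goto a→2 b→1 c→13 d→16
  1='b' goto b→10  [P0 ends]
  2='a' goto b→3 c→19
  3='ab' goto b→7 c→4
  4='abc' goto d→5
  5='abcd' goto d→6
  6='abcdd' goto ·  [P1 ends]
  7='abb' goto c→8
  8='abbc' goto b→9
  9='abbcb' goto ·  [P2 ends]
  10='bb' goto d→11
  11='bbd' goto b→12
  12='bbdb' goto ·  [P3 ends]
  13='c' goto c→14
  14='cc' goto c→15
  15='ccc' goto ·  [P4 ends]
  16='d' goto d→17
  17='dd' goto c→18  [P7 ends]
  18='ddc' goto ·  [P5 ends]
  19='ac' goto b→20
  20='acb' goto ·  [P6 ends]

Failure links (BFS by depth):
  n1('b'): parent n0 fail=0; on 'b' 0 → fail=0;  out {0}∪∅={0}
  n2('a'): parent n0 fail=0; on 'a' 0 → fail=0;  out ∅∪∅=∅
  n13('c'): parent n0 fail=0; on 'c' 0 → fail=0;  out ∅∪∅=∅
  n16('d'): parent n0 fail=0; on 'd' 0 → fail=0;  out ∅∪∅=∅
  n3('ab'): parent n2 fail=0; on 'b' 0 → fail=1;  out ∅∪{0}={0}
  n10('bb'): parent n1 fail=0; on 'b' 0 → fail=1;  out ∅∪{0}={0}
  n14('cc'): parent n13 fail=0; on 'c' 0 → fail=13;  out ∅∪∅=∅
  n17('dd'): parent n16 fail=0; on 'd' 0 → fail=16;  out {7}∪∅={7}
  n19('ac'): parent n2 fail=0; on 'c' 0 → fail=13;  out ∅∪∅=∅
  n4('abc'): parent n3 fail=1; on 'c' 1→0 → fail=13;  out ∅∪∅=∅
  n7('abb'): parent n3 fail=1; on 'b' 1 → fail=10;  out ∅∪{0}={0}
  n11('bbd'): parent n10 fail=1; on 'd' 1→0 → fail=16;  out ∅∪∅=∅
  n15('ccc'): parent n14 fail=13; on 'c' 13 → fail=14;  out {4}∪∅={4}
  n18('ddc'): parent n17 fail=16; on 'c' 16→0 → fail=13;  out {5}∪∅={5}
  n20('acb'): parent n19 fail=13; on 'b' 13→0 → fail=1;  out {6}∪{0}={0,6}
  n5('abcd'): parent n4 fail=13; on 'd' 13→0 → fail=16;  out ∅∪∅=∅
  n8('abbc'): parent n7 fail=10; on 'c' 10→1→0 → fail=13;  out ∅∪∅=∅
  n12('bbdb'): parent n11 fail=16; on 'b' 16→0 → fail=1;  out {3}∪{0}={0,3}
  n6('abcdd'): parent n5 fail=16; on 'd' 16 → fail=17;  out {1}∪{7}={1,7}
  n9('abbcb'): parent n8 fail=13; on 'b' 13→0 → fail=1;  out {2}∪{0}={0,2}

Run:
i=0 'a': node 0→2
i=1 'b': node 2→3  → match P0@[1:1]
i=2 'c': node 3→4
i=3 'c': node 4→14 (via fail)
i=4 'c': node 14→15  → match P4@[2:4]
i=5 'd': node 15→16 (via fail)
i=6 'b': node 16→1 (via fail)  → match P0@[6:6]
i=7 'd': node 1→16 (via fail)
i=8 'd': node 16→17  → match P7@[7:8]
i=9 'd': node 17→17 (via fail)  → match P7@[8:9]
i=10 'c': node 17→18  → match P5@[8:10]
i=11 'a': node 18→2 (via fail)
i=12 'a': node 2→2 (via fail)
i=13 'b': node 2→3  → match P0@[13:13]
i=14 'c': node 3→4
i=15 'd': node 4→5
i=16 'd': node 5→6  → match P1@[12:16],P7@[15:16]
i=17 'b': node 6→1 (via fail)  → match P0@[17:17]
i=18 'a': node 1→2 (via fail)
i=19 'c': node 2→19
i=20 'b': node 19→20  → match P0@[20:20],P6@[18:20]
i=21 'd': node 20→16 (via fail)
i=22 'd': node 16→17  → match P7@[21:22]
i=23 'c': node 17→18  → match P5@[21:23]
i=24 'c': node 18→14 (via fail)
i=25 'a': node 14→2 (via fail)
i=26 'c': node 2→19

Matches: [[1,0],[4,4],[6,0],[8,7],[9,7],[10,5],[13,0],[16,1],[16,7],[17,0],[20,0],[20,6],[22,7],[23,5]]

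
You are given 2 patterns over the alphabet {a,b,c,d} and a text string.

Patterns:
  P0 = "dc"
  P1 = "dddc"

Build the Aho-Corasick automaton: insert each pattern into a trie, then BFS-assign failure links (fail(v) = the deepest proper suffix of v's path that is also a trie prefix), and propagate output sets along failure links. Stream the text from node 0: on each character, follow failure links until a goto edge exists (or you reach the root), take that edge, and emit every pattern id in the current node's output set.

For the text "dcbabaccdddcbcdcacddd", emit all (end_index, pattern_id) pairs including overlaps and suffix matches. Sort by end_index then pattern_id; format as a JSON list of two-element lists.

Construct AC machine:
Trie nodes:
  n0 'ε': d→1
  n1 'd': c→2 d→3
  n2 'dc': ·  ←P0
  n3 'dd': d→4
  n4 'ddd': c→5
  n5 'dddc': ·  ←P1

Failure links (BFS by depth):
  fail(1) 'd': from fail(0)=0 chase 'd': 0 ⇒ 0;  out=∅∪out(0)=∅
  fail(2) 'dc': from fail(1)=0 chase 'c': 0 ⇒ 0;  out={0}∪out(0)={0}
  fail(3) 'dd': from fail(1)=0 chase 'd': 0 ⇒ 1;  out=∅∪out(1)=∅
  fail(4) 'ddd': from fail(3)=1 chase 'd': 1 ⇒ 3;  out=∅∪out(3)=∅
  fail(5) 'dddc': from fail(4)=3 chase 'c': 3→1 ⇒ 2;  out={1}∪out(2)={0,1}

Scan:
pos 0 'd': at 1
pos 1 'c': at 2  ** P0@[0:1]
pos 2 'b': at 0 (fail-walked)
pos 3 'a': at 0
pos 4 'b': at 0
pos 5 'a': at 0
pos 6 'c': at 0
pos 7 'c': at 0
pos 8 'd': at 1
pos 9 'd': at 3
pos 10 'd': at 4
pos 11 'c': at 5  ** P0@[10:11],P1@[8:11]
pos 12 'b': at 0 (fail-walked)
pos 13 'c': at 0
pos 14 'd': at 1
pos 15 'c': at 2  ** P0@[14:15]
pos 16 'a': at 0 (fail-walked)
pos 17 'c': at 0
pos 18 'd': at 1
pos 19 'd': at 3
pos 20 'd': at 4

Result: [[1,0],[11,0],[11,1],[15,0]]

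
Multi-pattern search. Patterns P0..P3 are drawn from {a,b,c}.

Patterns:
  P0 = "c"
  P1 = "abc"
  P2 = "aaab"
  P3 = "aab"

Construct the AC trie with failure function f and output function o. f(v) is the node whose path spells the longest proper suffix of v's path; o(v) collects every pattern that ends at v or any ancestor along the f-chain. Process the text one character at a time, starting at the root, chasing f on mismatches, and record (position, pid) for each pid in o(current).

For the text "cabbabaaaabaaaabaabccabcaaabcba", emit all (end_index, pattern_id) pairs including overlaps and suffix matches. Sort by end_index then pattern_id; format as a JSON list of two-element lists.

Build:
Trie (insert patterns):
  n0 'ε': a→2 c→1
  n1 'c': ·  [P0 ends]
  n2 'a': a→5 b→3
  n3 'ab': c→4
  n4 'abc': ·  [P1 ends]
  n5 'aa': a→6 b→8
  n6 'aaa': b→7
  n7 'aaab': ·  [P2 ends]
  n8 'aab': ·  [P3 ends]

BFS fail/out derivation:
  n1('c'): parent n0 fail=0; on 'c' 0 → fail=0;  out {0}∪∅={0}
  n2('a'): parent n0 fail=0; on 'a' 0 → fail=0;  out ∅∪∅=∅
  n3('ab'): parent n2 fail=0; on 'b' 0 → fail=0;  out ∅∪∅=∅
  n5('aa'): parent n2 fail=0; on 'a' 0 → fail=2;  out ∅∪∅=∅
  n4('abc'): parent n3 fail=0; on 'c' 0 → fail=1;  out {1}∪{0}={0,1}
  n6('aaa'): parent n5 fail=2; on 'a' 2 → fail=5;  out ∅∪∅=∅
  n8('aab'): parent n5 fail=2; on 'b' 2 → fail=3;  out {3}∪∅={3}
  n7('aaab'): parent n6 fail=5; on 'b' 5 → fail=8;  out {2}∪{3}={2,3}

Scan:
pos 0 'c': at 1  emit P0@[0:0]
pos 1 'a': at 2 ·f
pos 2 'b': at 3
pos 3 'b': at 0 ·f
pos 4 'a': at 2
pos 5 'b': at 3
pos 6 'a': at 2 ·f
pos 7 'a': at 5
pos 8 'a': at 6
pos 9 'a': at 6 ·f
pos 10 'b': at 7  emit P2@[7:10],P3@[8:10]
pos 11 'a': at 2 ·f
pos 12 'a': at 5
pos 13 'a': at 6
pos 14 'a': at 6 ·f
pos 15 'b': at 7  emit P2@[12:15],P3@[13:15]
pos 16 'a': at 2 ·f
pos 17 'a': at 5
pos 18 'b': at 8  emit P3@[16:18]
pos 19 'c': at 4 ·f  emit P0@[19:19],P1@[17:19]
pos 20 'c': at 1 ·f  emit P0@[20:20]
pos 21 'a': at 2 ·f
pos 22 'b': at 3
pos 23 'c': at 4  emit P0@[23:23],P1@[21:23]
pos 24 'a': at 2 ·f
pos 25 'a': at 5
pos 26 'a': at 6
pos 27 'b': at 7  emit P2@[24:27],P3@[25:27]
pos 28 'c': at 4 ·f  emit P0@[28:28],P1@[26:28]
pos 29 'b': at 0 ·f
pos 30 'a': at 2

Matches: [[0,0],[10,2],[10,3],[15,2],[15,3],[18,3],[19,0],[19,1],[20,0],[23,0],[23,1],[27,2],[27,3],[28,0],[28,1]]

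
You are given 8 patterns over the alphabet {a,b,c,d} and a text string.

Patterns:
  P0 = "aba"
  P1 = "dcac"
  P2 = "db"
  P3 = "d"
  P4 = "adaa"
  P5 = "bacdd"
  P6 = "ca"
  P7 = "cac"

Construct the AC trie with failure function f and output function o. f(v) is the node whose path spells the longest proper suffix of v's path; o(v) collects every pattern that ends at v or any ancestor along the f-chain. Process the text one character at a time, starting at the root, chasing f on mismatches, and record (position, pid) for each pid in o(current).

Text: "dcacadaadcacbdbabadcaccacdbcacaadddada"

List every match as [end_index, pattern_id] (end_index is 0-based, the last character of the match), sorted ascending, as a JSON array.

Build automaton:
Trie (insert patterns):
  n0 'ε': a→1 b→12 c→17 d→4
  n1 'a': b→2 d→9
  n2 'ab': a→3
  n3 'aba': ·  ←P0
  n4 'd': b→8 c→5  ←P3
  n5 'dc': a→6
  n6 'dca': c→7
  n7 'dcac': ·  ←P1
  n8 'db': ·  ←P2
  n9 'ad': a→10
  n10 'ada': a→11
  n11 'adaa': ·  ←P4
  n12 'b': a→13
  n13 'ba': c→14
  n14 'bac': d→15
  n15 'bacd': d→16
  n16 'bacdd': ·  ←P5
  n17 'c': a→18
  n18 'ca': c→19  ←P6
  n19 'cac': ·  ←P7

Failure links (BFS by depth):
  fail(1) 'a': from fail(0)=0 chase 'a': 0 ⇒ 0;  out=∅∪out(0)=∅
  fail(4) 'd': from fail(0)=0 chase 'd': 0 ⇒ 0;  out={3}∪out(0)={3}
  fail(12) 'b': from fail(0)=0 chase 'b': 0 ⇒ 0;  out=∅∪out(0)=∅
  fail(17) 'c': from fail(0)=0 chase 'c': 0 ⇒ 0;  out=∅∪out(0)=∅
  fail(2) 'ab': from fail(1)=0 chase 'b': 0 ⇒ 12;  out=∅∪out(12)=∅
  fail(5) 'dc': from fail(4)=0 chase 'c': 0 ⇒ 17;  out=∅∪out(17)=∅
  fail(8) 'db': from fail(4)=0 chase 'b': 0 ⇒ 12;  out={2}∪out(12)={2}
  fail(9) 'ad': from fail(1)=0 chase 'd': 0 ⇒ 4;  out=∅∪out(4)={3}
  fail(13) 'ba': from fail(12)=0 chase 'a': 0 ⇒ 1;  out=∅∪out(1)=∅
  fail(18) 'ca': from fail(17)=0 chase 'a': 0 ⇒ 1;  out={6}∪out(1)={6}
  fail(3) 'aba': from fail(2)=12 chase 'a': 12 ⇒ 13;  out={0}∪out(13)={0}
  fail(6) 'dca': from fail(5)=17 chase 'a': 17 ⇒ 18;  out=∅∪out(18)={6}
  fail(10) 'ada': from fail(9)=4 chase 'a': 4→0 ⇒ 1;  out=∅∪out(1)=∅
  fail(14) 'bac': from fail(13)=1 chase 'c': 1→0 ⇒ 17;  out=∅∪out(17)=∅
  fail(19) 'cac': from fail(18)=1 chase 'c': 1→0 ⇒ 17;  out={7}∪out(17)={7}
  fail(7) 'dcac': from fail(6)=18 chase 'c': 18 ⇒ 19;  out={1}∪out(19)={1,7}
  fail(11) 'adaa': from fail(10)=1 chase 'a': 1→0 ⇒ 1;  out={4}∪out(1)={4}
  fail(15) 'bacd': from fail(14)=17 chase 'd': 17→0 ⇒ 4;  out=∅∪out(4)={3}
  fail(16) 'bacdd': from fail(15)=4 chase 'd': 4→0 ⇒ 4;  out={5}∪out(4)={3,5}

Text stream:
[0] read 'd'  n0⇒n4  ** P3@[0:0]
[1] read 'c'  n4⇒n5
[2] read 'a'  n5⇒n6  ** P6@[1:2]
[3] read 'c'  n6⇒n7  ** P1@[0:3],P7@[1:3]
[4] read 'a'  n7⇒n18 (fail-walked)  ** P6@[3:4]
[5] read 'd'  n18⇒n9 (fail-walked)  ** P3@[5:5]
[6] read 'a'  n9⇒n10
[7] read 'a'  n10⇒n11  ** P4@[4:7]
[8] read 'd'  n11⇒n9 (fail-walked)  ** P3@[8:8]
[9] read 'c'  n9⇒n5 (fail-walked)
[10] read 'a'  n5⇒n6  ** P6@[9:10]
[11] read 'c'  n6⇒n7  ** P1@[8:11],P7@[9:11]
[12] read 'b'  n7⇒n12 (fail-walked)
[13] read 'd'  n12⇒n4 (fail-walked)  ** P3@[13:13]
[14] read 'b'  n4⇒n8  ** P2@[13:14]
[15] read 'a'  n8⇒n13 (fail-walked)
[16] read 'b'  n13⇒n2 (fail-walked)
[17] read 'a'  n2⇒n3  ** P0@[15:17]
[18] read 'd'  n3⇒n9 (fail-walked)  ** P3@[18:18]
[19] read 'c'  n9⇒n5 (fail-walked)
[20] read 'a'  n5⇒n6  ** P6@[19:20]
[21] read 'c'  n6⇒n7  ** P1@[18:21],P7@[19:21]
[22] read 'c'  n7⇒n17 (fail-walked)
[23] read 'a'  n17⇒n18  ** P6@[22:23]
[24] read 'c'  n18⇒n19  ** P7@[22:24]
[25] read 'd'  n19⇒n4 (fail-walked)  ** P3@[25:25]
[26] read 'b'  n4⇒n8  ** P2@[25:26]
[27] read 'c'  n8⇒n17 (fail-walked)
[28] read 'a'  n17⇒n18  ** P6@[27:28]
[29] read 'c'  n18⇒n19  ** P7@[27:29]
[30] read 'a'  n19⇒n18 (fail-walked)  ** P6@[29:30]
[31] read 'a'  n18⇒n1 (fail-walked)
[32] read 'd'  n1⇒n9  ** P3@[32:32]
[33] read 'd'  n9⇒n4 (fail-walked)  ** P3@[33:33]
[34] read 'd'  n4⇒n4 (fail-walked)  ** P3@[34:34]
[35] read 'a'  n4⇒n1 (fail-walked)
[36] read 'd'  n1⇒n9  ** P3@[36:36]
[37] read 'a'  n9⇒n10

All matches (sorted): [[0,3],[2,6],[3,1],[3,7],[4,6],[5,3],[7,4],[8,3],[10,6],[11,1],[11,7],[13,3],[14,2],[17,0],[18,3],[20,6],[21,1],[21,7],[23,6],[24,7],[25,3],[26,2],[28,6],[29,7],[30,6],[32,3],[33,3],[34,3],[36,3]]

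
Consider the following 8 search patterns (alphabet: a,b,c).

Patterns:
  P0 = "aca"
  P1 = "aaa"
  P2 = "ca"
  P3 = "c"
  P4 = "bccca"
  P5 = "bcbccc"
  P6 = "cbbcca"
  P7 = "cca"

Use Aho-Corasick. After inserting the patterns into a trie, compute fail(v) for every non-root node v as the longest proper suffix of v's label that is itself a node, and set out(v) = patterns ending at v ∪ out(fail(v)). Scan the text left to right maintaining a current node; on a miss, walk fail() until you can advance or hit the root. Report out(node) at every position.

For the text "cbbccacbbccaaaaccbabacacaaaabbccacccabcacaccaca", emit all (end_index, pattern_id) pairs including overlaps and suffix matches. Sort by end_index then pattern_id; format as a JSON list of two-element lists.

Build automaton:
Trie (insert patterns):
  n0 'ε': a→1 b→8 c→6
  n1 'a': a→4 c→2
  n2 'ac': a→3
  n3 'aca': ·  ←P0
  n4 'aa': a→5
  n5 'aaa': ·  ←P1
  n6 'c': a→7 b→17 c→22  ←P3
  n7 'ca': ·  ←P2
  n8 'b': c→9
  n9 'bc': b→13 c→10
  n10 'bcc': c→11
  n11 'bccc': a→12
  n12 'bccca': ·  ←P4
  n13 'bcb': c→14
  n14 'bcbc': c→15
  n15 'bcbcc': c→16
  n16 'bcbccc': ·  ←P5
  n17 'cb': b→18
  n18 'cbb': c→19
  n19 'cbbc': c→20
  n20 'cbbcc': a→21
  n21 'cbbcca': ·  ←P6
  n22 'cc': a→23
  n23 'cca': ·  ←P7

BFS fail/out derivation:
  fail(1) 'a': from fail(0)=0 chase 'a': 0 ⇒ 0;  out=∅∪out(0)=∅
  fail(6) 'c': from fail(0)=0 chase 'c': 0 ⇒ 0;  out={3}∪out(0)={3}
  fail(8) 'b': from fail(0)=0 chase 'b': 0 ⇒ 0;  out=∅∪out(0)=∅
  fail(2) 'ac': from fail(1)=0 chase 'c': 0 ⇒ 6;  out=∅∪out(6)={3}
  fail(4) 'aa': from fail(1)=0 chase 'a': 0 ⇒ 1;  out=∅∪out(1)=∅
  fail(7) 'ca': from fail(6)=0 chase 'a': 0 ⇒ 1;  out={2}∪out(1)={2}
  fail(9) 'bc': from fail(8)=0 chase 'c': 0 ⇒ 6;  out=∅∪out(6)={3}
  fail(17) 'cb': from fail(6)=0 chase 'b': 0 ⇒ 8;  out=∅∪out(8)=∅
  fail(22) 'cc': from fail(6)=0 chase 'c': 0 ⇒ 6;  out=∅∪out(6)={3}
  fail(3) 'aca': from fail(2)=6 chase 'a': 6 ⇒ 7;  out={0}∪out(7)={0,2}
  fail(5) 'aaa': from fail(4)=1 chase 'a': 1 ⇒ 4;  out={1}∪out(4)={1}
  fail(10) 'bcc': from fail(9)=6 chase 'c': 6 ⇒ 22;  out=∅∪out(22)={3}
  fail(13) 'bcb': from fail(9)=6 chase 'b': 6 ⇒ 17;  out=∅∪out(17)=∅
  fail(18) 'cbb': from fail(17)=8 chase 'b': 8→0 ⇒ 8;  out=∅∪out(8)=∅
  fail(23) 'cca': from fail(22)=6 chase 'a': 6 ⇒ 7;  out={7}∪out(7)={2,7}
  fail(11) 'bccc': from fail(10)=22 chase 'c': 22→6 ⇒ 22;  out=∅∪out(22)={3}
  fail(14) 'bcbc': from fail(13)=17 chase 'c': 17→8 ⇒ 9;  out=∅∪out(9)={3}
  fail(19) 'cbbc': from fail(18)=8 chase 'c': 8 ⇒ 9;  out=∅∪out(9)={3}
  fail(12) 'bccca': from fail(11)=22 chase 'a': 22 ⇒ 23;  out={4}∪out(23)={2,4,7}
  fail(15) 'bcbcc': from fail(14)=9 chase 'c': 9 ⇒ 10;  out=∅∪out(10)={3}
  fail(20) 'cbbcc': from fail(19)=9 chase 'c': 9 ⇒ 10;  out=∅∪out(10)={3}
  fail(16) 'bcbccc': from fail(15)=10 chase 'c': 10 ⇒ 11;  out={5}∪out(11)={3,5}
  fail(21) 'cbbcca': from fail(20)=10 chase 'a': 10→22 ⇒ 23;  out={6}∪out(23)={2,6,7}

Scan:
pos 0 'c': at 6  emit P3@[0:0]
pos 1 'b': at 17
pos 2 'b': at 18
pos 3 'c': at 19  emit P3@[3:3]
pos 4 'c': at 20  emit P3@[4:4]
pos 5 'a': at 21  emit P2@[4:5],P6@[0:5],P7@[3:5]
pos 6 'c': at 2 (fail-walked)  emit P3@[6:6]
pos 7 'b': at 17 (fail-walked)
pos 8 'b': at 18
pos 9 'c': at 19  emit P3@[9:9]
pos 10 'c': at 20  emit P3@[10:10]
pos 11 'a': at 21  emit P2@[10:11],P6@[6:11],P7@[9:11]
pos 12 'a': at 4 (fail-walked)
pos 13 'a': at 5  emit P1@[11:13]
pos 14 'a': at 5 (fail-walked)  emit P1@[12:14]
pos 15 'c': at 2 (fail-walked)  emit P3@[15:15]
pos 16 'c': at 22 (fail-walked)  emit P3@[16:16]
pos 17 'b': at 17 (fail-walked)
pos 18 'a': at 1 (fail-walked)
pos 19 'b': at 8 (fail-walked)
pos 20 'a': at 1 (fail-walked)
pos 21 'c': at 2  emit P3@[21:21]
pos 22 'a': at 3  emit P0@[20:22],P2@[21:22]
pos 23 'c': at 2 (fail-walked)  emit P3@[23:23]
pos 24 'a': at 3  emit P0@[22:24],P2@[23:24]
pos 25 'a': at 4 (fail-walked)
pos 26 'a': at 5  emit P1@[24:26]
pos 27 'a': at 5 (fail-walked)  emit P1@[25:27]
pos 28 'b': at 8 (fail-walked)
pos 29 'b': at 8 (fail-walked)
pos 30 'c': at 9  emit P3@[30:30]
pos 31 'c': at 10  emit P3@[31:31]
pos 32 'a': at 23 (fail-walked)  emit P2@[31:32],P7@[30:32]
pos 33 'c': at 2 (fail-walked)  emit P3@[33:33]
pos 34 'c': at 22 (fail-walked)  emit P3@[34:34]
pos 35 'c': at 22 (fail-walked)  emit P3@[35:35]
pos 36 'a': at 23  emit P2@[35:36],P7@[34:36]
pos 37 'b': at 8 (fail-walked)
pos 38 'c': at 9  emit P3@[38:38]
pos 39 'a': at 7 (fail-walked)  emit P2@[38:39]
pos 40 'c': at 2 (fail-walked)  emit P3@[40:40]
pos 41 'a': at 3  emit P0@[39:41],P2@[40:41]
pos 42 'c': at 2 (fail-walked)  emit P3@[42:42]
pos 43 'c': at 22 (fail-walked)  emit P3@[43:43]
pos 44 'a': at 23  emit P2@[43:44],P7@[42:44]
pos 45 'c': at 2 (fail-walked)  emit P3@[45:45]
pos 46 'a': at 3  emit P0@[44:46],P2@[45:46]

Matches: [[0,3],[3,3],[4,3],[5,2],[5,6],[5,7],[6,3],[9,3],[10,3],[11,2],[11,6],[11,7],[13,1],[14,1],[15,3],[16,3],[21,3],[22,0],[22,2],[23,3],[24,0],[24,2],[26,1],[27,1],[30,3],[31,3],[32,2],[32,7],[33,3],[34,3],[35,3],[36,2],[36,7],[38,3],[39,2],[40,3],[41,0],[41,2],[42,3],[43,3],[44,2],[44,7],[45,3],[46,0],[46,2]]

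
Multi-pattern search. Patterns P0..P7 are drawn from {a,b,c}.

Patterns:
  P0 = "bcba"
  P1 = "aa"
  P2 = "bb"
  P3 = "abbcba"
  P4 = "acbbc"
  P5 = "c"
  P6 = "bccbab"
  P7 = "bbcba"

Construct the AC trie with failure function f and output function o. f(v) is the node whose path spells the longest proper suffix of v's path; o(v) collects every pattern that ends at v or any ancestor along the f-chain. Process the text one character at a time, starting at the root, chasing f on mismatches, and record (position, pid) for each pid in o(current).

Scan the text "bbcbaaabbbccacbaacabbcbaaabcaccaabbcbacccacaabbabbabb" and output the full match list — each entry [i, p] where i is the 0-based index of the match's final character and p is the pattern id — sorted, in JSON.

Construct AC machine:
Trie nodes:
  0='ε' goto a→5 b→1 c→17
  1='b' goto b→7 c→2
  2='bc' goto b→3 c→18
  3='bcb' goto a→4
  4='bcba' goto ·  [P0 ends]
  5='a' goto a→6 b→8 c→13
  6='aa' goto ·  [P1 ends]
  7='bb' goto c→22  [P2 ends]
  8='ab' goto b→9
  9='abb' goto c→10
  10='abbc' goto b→11
  11='abbcb' goto a→12
  12='abbcba' goto ·  [P3 ends]
  13='ac' goto b→14
  14='acb' goto b→15
  15='acbb' goto c→16
  16='acbbc' goto ·  [P4 ends]
  17='c' goto ·  [P5 ends]
  18='bcc' goto b→19
  19='bccb' goto a→20
  20='bccba' goto b→21
  21='bccbab' goto ·  [P6 ends]
  22='bbc' goto b→23
  23='bbcb' goto a→24
  24='bbcba' goto ·  [P7 ends]

BFS fail/out derivation:
  n1('b'): parent n0 fail=0; on 'b' 0 → fail=0;  out ∅∪∅=∅
  n5('a'): parent n0 fail=0; on 'a' 0 → fail=0;  out ∅∪∅=∅
  n17('c'): parent n0 fail=0; on 'c' 0 → fail=0;  out {5}∪∅={5}
  n2('bc'): parent n1 fail=0; on 'c' 0 → fail=17;  out ∅∪{5}={5}
  n6('aa'): parent n5 fail=0; on 'a' 0 → fail=5;  out {1}∪∅={1}
  n7('bb'): parent n1 fail=0; on 'b' 0 → fail=1;  out {2}∪∅={2}
  n8('ab'): parent n5 fail=0; on 'b' 0 → fail=1;  out ∅∪∅=∅
  n13('ac'): parent n5 fail=0; on 'c' 0 → fail=17;  out ∅∪{5}={5}
  n3('bcb'): parent n2 fail=17; on 'b' 17→0 → fail=1;  out ∅∪∅=∅
  n9('abb'): parent n8 fail=1; on 'b' 1 → fail=7;  out ∅∪{2}={2}
  n14('acb'): parent n13 fail=17; on 'b' 17→0 → fail=1;  out ∅∪∅=∅
  n18('bcc'): parent n2 fail=17; on 'c' 17→0 → fail=17;  out ∅∪{5}={5}
  n22('bbc'): parent n7 fail=1; on 'c' 1 → fail=2;  out ∅∪{5}={5}
  n4('bcba'): parent n3 fail=1; on 'a' 1→0 → fail=5;  out {0}∪∅={0}
  n10('abbc'): parent n9 fail=7; on 'c' 7 → fail=22;  out ∅∪{5}={5}
  n15('acbb'): parent n14 fail=1; on 'b' 1 → fail=7;  out ∅∪{2}={2}
  n19('bccb'): parent n18 fail=17; on 'b' 17→0 → fail=1;  out ∅∪∅=∅
  n23('bbcb'): parent n22 fail=2; on 'b' 2 → fail=3;  out ∅∪∅=∅
  n11('abbcb'): parent n10 fail=22; on 'b' 22 → fail=23;  out ∅∪∅=∅
  n16('acbbc'): parent n15 fail=7; on 'c' 7 → fail=22;  out {4}∪{5}={4,5}
  n20('bccba'): parent n19 fail=1; on 'a' 1→0 → fail=5;  out ∅∪∅=∅
  n24('bbcba'): parent n23 fail=3; on 'a' 3 → fail=4;  out {7}∪{0}={0,7}
  n12('abbcba'): parent n11 fail=23; on 'a' 23 → fail=24;  out {3}∪{0,7}={0,3,7}
  n21('bccbab'): parent n20 fail=5; on 'b' 5 → fail=8;  out {6}∪∅={6}

Text stream:
pos 0 'b': at 1
pos 1 'b': at 7  ** P2@[0:1]
pos 2 'c': at 22  ** P5@[2:2]
pos 3 'b': at 23
pos 4 'a': at 24  ** P0@[1:4],P7@[0:4]
pos 5 'a': at 6 ·f  ** P1@[4:5]
pos 6 'a': at 6 ·f  ** P1@[5:6]
pos 7 'b': at 8 ·f
pos 8 'b': at 9  ** P2@[7:8]
pos 9 'b': at 7 ·f  ** P2@[8:9]
pos 10 'c': at 22  ** P5@[10:10]
pos 11 'c': at 18 ·f  ** P5@[11:11]
pos 12 'a': at 5 ·f
pos 13 'c': at 13  ** P5@[13:13]
pos 14 'b': at 14
pos 15 'a': at 5 ·f
pos 16 'a': at 6  ** P1@[15:16]
pos 17 'c': at 13 ·f  ** P5@[17:17]
pos 18 'a': at 5 ·f
pos 19 'b': at 8
pos 20 'b': at 9  ** P2@[19:20]
pos 21 'c': at 10  ** P5@[21:21]
pos 22 'b': at 11
pos 23 'a': at 12  ** P0@[20:23],P3@[18:23],P7@[19:23]
pos 24 'a': at 6 ·f  ** P1@[23:24]
pos 25 'a': at 6 ·f  ** P1@[24:25]
pos 26 'b': at 8 ·f
pos 27 'c': at 2 ·f  ** P5@[27:27]
pos 28 'a': at 5 ·f
pos 29 'c': at 13  ** P5@[29:29]
pos 30 'c': at 17 ·f  ** P5@[30:30]
pos 31 'a': at 5 ·f
pos 32 'a': at 6  ** P1@[31:32]
pos 33 'b': at 8 ·f
pos 34 'b': at 9  ** P2@[33:34]
pos 35 'c': at 10  ** P5@[35:35]
pos 36 'b': at 11
pos 37 'a': at 12  ** P0@[34:37],P3@[32:37],P7@[33:37]
pos 38 'c': at 13 ·f  ** P5@[38:38]
pos 39 'c': at 17 ·f  ** P5@[39:39]
pos 40 'c': at 17 ·f  ** P5@[40:40]
pos 41 'a': at 5 ·f
pos 42 'c': at 13  ** P5@[42:42]
pos 43 'a': at 5 ·f
pos 44 'a': at 6  ** P1@[43:44]
pos 45 'b': at 8 ·f
pos 46 'b': at 9  ** P2@[45:46]
pos 47 'a': at 5 ·f
pos 48 'b': at 8
pos 49 'b': at 9  ** P2@[48:49]
pos 50 'a': at 5 ·f
pos 51 'b': at 8
pos 52 'b': at 9  ** P2@[51:52]

Result: [[1,2],[2,5],[4,0],[4,7],[5,1],[6,1],[8,2],[9,2],[10,5],[11,5],[13,5],[16,1],[17,5],[20,2],[21,5],[23,0],[23,3],[23,7],[24,1],[25,1],[27,5],[29,5],[30,5],[32,1],[34,2],[35,5],[37,0],[37,3],[37,7],[38,5],[39,5],[40,5],[42,5],[44,1],[46,2],[49,2],[52,2]]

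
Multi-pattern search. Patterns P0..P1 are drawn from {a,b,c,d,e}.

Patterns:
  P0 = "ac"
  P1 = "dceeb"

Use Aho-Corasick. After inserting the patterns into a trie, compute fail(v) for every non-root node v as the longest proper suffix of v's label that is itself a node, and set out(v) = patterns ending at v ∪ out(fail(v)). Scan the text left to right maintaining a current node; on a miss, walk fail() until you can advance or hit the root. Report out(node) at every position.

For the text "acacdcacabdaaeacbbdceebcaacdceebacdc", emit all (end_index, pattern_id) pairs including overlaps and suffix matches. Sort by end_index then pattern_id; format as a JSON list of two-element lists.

Build:
Trie (insert patterns):
  n0 'ε': a→1 d→3
  n1 'a': c→2
  n2 'ac': ·  [P0 ends]
  n3 'd': c→4
  n4 'dc': e→5
  n5 'dce': e→6
  n6 'dcee': b→7
  n7 'dceeb': ·  [P1 ends]

BFS fail/out derivation:
  fail(1) 'a': from fail(0)=0 chase 'a': 0 ⇒ 0;  out=∅∪out(0)=∅
  fail(3) 'd': from fail(0)=0 chase 'd': 0 ⇒ 0;  out=∅∪out(0)=∅
  fail(2) 'ac': from fail(1)=0 chase 'c': 0 ⇒ 0;  out={0}∪out(0)={0}
  fail(4) 'dc': from fail(3)=0 chase 'c': 0 ⇒ 0;  out=∅∪out(0)=∅
  fail(5) 'dce': from fail(4)=0 chase 'e': 0 ⇒ 0;  out=∅∪out(0)=∅
  fail(6) 'dcee': from fail(5)=0 chase 'e': 0 ⇒ 0;  out=∅∪out(0)=∅
  fail(7) 'dceeb': from fail(6)=0 chase 'b': 0 ⇒ 0;  out={1}∪out(0)={1}

Run:
pos 0 'a': at 1
pos 1 'c': at 2  → match P0@[0:1]
pos 2 'a': at 1 (via fail)
pos 3 'c': at 2  → match P0@[2:3]
pos 4 'd': at 3 (via fail)
pos 5 'c': at 4
pos 6 'a': at 1 (via fail)
pos 7 'c': at 2  → match P0@[6:7]
pos 8 'a': at 1 (via fail)
pos 9 'b': at 0 (via fail)
pos 10 'd': at 3
pos 11 'a': at 1 (via fail)
pos 12 'a': at 1 (via fail)
pos 13 'e': at 0 (via fail)
pos 14 'a': at 1
pos 15 'c': at 2  → match P0@[14:15]
pos 16 'b': at 0 (via fail)
pos 17 'b': at 0
pos 18 'd': at 3
pos 19 'c': at 4
pos 20 'e': at 5
pos 21 'e': at 6
pos 22 'b': at 7  → match P1@[18:22]
pos 23 'c': at 0 (via fail)
pos 24 'a': at 1
pos 25 'a': at 1 (via fail)
pos 26 'c': at 2  → match P0@[25:26]
pos 27 'd': at 3 (via fail)
pos 28 'c': at 4
pos 29 'e': at 5
pos 30 'e': at 6
pos 31 'b': at 7  → match P1@[27:31]
pos 32 'a': at 1 (via fail)
pos 33 'c': at 2  → match P0@[32:33]
pos 34 'd': at 3 (via fail)
pos 35 'c': at 4

Result: [[1,0],[3,0],[7,0],[15,0],[22,1],[26,0],[31,1],[33,0]]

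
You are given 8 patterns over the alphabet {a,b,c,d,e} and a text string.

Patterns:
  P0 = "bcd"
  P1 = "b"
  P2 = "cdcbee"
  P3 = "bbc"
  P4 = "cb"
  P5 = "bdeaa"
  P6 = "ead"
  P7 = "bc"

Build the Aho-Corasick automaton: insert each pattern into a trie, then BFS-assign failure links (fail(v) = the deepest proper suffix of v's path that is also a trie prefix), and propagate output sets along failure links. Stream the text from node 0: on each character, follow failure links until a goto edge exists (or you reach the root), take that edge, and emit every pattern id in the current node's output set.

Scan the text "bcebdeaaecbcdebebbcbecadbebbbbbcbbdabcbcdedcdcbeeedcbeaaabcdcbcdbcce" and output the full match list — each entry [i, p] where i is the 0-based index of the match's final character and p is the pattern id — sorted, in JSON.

Build:
Trie (insert patterns):
  0='ε' goto b→1 c→4 e→17
  1='b' goto b→10 c→2 d→13  ←P1
  2='bc' goto d→3  ←P7
  3='bcd' goto ·  ←P0
  4='c' goto b→12 d→5
  5='cd' goto c→6
  6='cdc' goto b→7
  7='cdcb' goto e→8
  8='cdcbe' goto e→9
  9='cdcbee' goto ·  ←P2
  10='bb' goto c→11
  11='bbc' goto ·  ←P3
  12='cb' goto ·  ←P4
  13='bd' goto e→14
  14='bde' goto a→15
  15='bdea' goto a→16
  16='bdeaa' goto ·  ←P5
  17='e' goto a→18
  18='ea' goto d→19
  19='ead' goto ·  ←P6

BFS fail/out derivation:
  fail(1) 'b': from fail(0)=0 chase 'b': 0 ⇒ 0;  out={1}∪out(0)={1}
  fail(4) 'c': from fail(0)=0 chase 'c': 0 ⇒ 0;  out=∅∪out(0)=∅
  fail(17) 'e': from fail(0)=0 chase 'e': 0 ⇒ 0;  out=∅∪out(0)=∅
  fail(2) 'bc': from fail(1)=0 chase 'c': 0 ⇒ 4;  out={7}∪out(4)={7}
  fail(5) 'cd': from fail(4)=0 chase 'd': 0 ⇒ 0;  out=∅∪out(0)=∅
  fail(10) 'bb': from fail(1)=0 chase 'b': 0 ⇒ 1;  out=∅∪out(1)={1}
  fail(12) 'cb': from fail(4)=0 chase 'b': 0 ⇒ 1;  out={4}∪out(1)={1,4}
  fail(13) 'bd': from fail(1)=0 chase 'd': 0 ⇒ 0;  out=∅∪out(0)=∅
  fail(18) 'ea': from fail(17)=0 chase 'a': 0 ⇒ 0;  out=∅∪out(0)=∅
  fail(3) 'bcd': from fail(2)=4 chase 'd': 4 ⇒ 5;  out={0}∪out(5)={0}
  fail(6) 'cdc': from fail(5)=0 chase 'c': 0 ⇒ 4;  out=∅∪out(4)=∅
  fail(11) 'bbc': from fail(10)=1 chase 'c': 1 ⇒ 2;  out={3}∪out(2)={3,7}
  fail(14) 'bde': from fail(13)=0 chase 'e': 0 ⇒ 17;  out=∅∪out(17)=∅
  fail(19) 'ead': from fail(18)=0 chase 'd': 0 ⇒ 0;  out={6}∪out(0)={6}
  fail(7) 'cdcb': from fail(6)=4 chase 'b': 4 ⇒ 12;  out=∅∪out(12)={1,4}
  fail(15) 'bdea': from fail(14)=17 chase 'a': 17 ⇒ 18;  out=∅∪out(18)=∅
  fail(8) 'cdcbe': from fail(7)=12 chase 'e': 12→1→0 ⇒ 17;  out=∅∪out(17)=∅
  fail(16) 'bdeaa': from fail(15)=18 chase 'a': 18→0 ⇒ 0;  out={5}∪out(0)={5}
  fail(9) 'cdcbee': from fail(8)=17 chase 'e': 17→0 ⇒ 17;  out={2}∪out(17)={2}

Text stream:
i=0 'b': node 0→1  ** P1@[0:0]
i=1 'c': node 1→2  ** P7@[0:1]
i=2 'e': node 2→17 ·f
i=3 'b': node 17→1 ·f  ** P1@[3:3]
i=4 'd': node 1→13
i=5 'e': node 13→14
i=6 'a': node 14→15
i=7 'a': node 15→16  ** P5@[3:7]
i=8 'e': node 16→17 ·f
i=9 'c': node 17→4 ·f
i=10 'b': node 4→12  ** P1@[10:10],P4@[9:10]
i=11 'c': node 12→2 ·f  ** P7@[10:11]
i=12 'd': node 2→3  ** P0@[10:12]
i=13 'e': node 3→17 ·f
i=14 'b': node 17→1 ·f  ** P1@[14:14]
i=15 'e': node 1→17 ·f
i=16 'b': node 17→1 ·f  ** P1@[16:16]
i=17 'b': node 1→10  ** P1@[17:17]
i=18 'c': node 10→11  ** P3@[16:18],P7@[17:18]
i=19 'b': node 11→12 ·f  ** P1@[19:19],P4@[18:19]
i=20 'e': node 12→17 ·f
i=21 'c': node 17→4 ·f
i=22 'a': node 4→0 ·f
i=23 'd': node 0→0
i=24 'b': node 0→1  ** P1@[24:24]
i=25 'e': node 1→17 ·f
i=26 'b': node 17→1 ·f  ** P1@[26:26]
i=27 'b': node 1→10  ** P1@[27:27]
i=28 'b': node 10→10 ·f  ** P1@[28:28]
i=29 'b': node 10→10 ·f  ** P1@[29:29]
i=30 'b': node 10→10 ·f  ** P1@[30:30]
i=31 'c': node 10→11  ** P3@[29:31],P7@[30:31]
i=32 'b': node 11→12 ·f  ** P1@[32:32],P4@[31:32]
i=33 'b': node 12→10 ·f  ** P1@[33:33]
i=34 'd': node 10→13 ·f
i=35 'a': node 13→0 ·f
i=36 'b': node 0→1  ** P1@[36:36]
i=37 'c': node 1→2  ** P7@[36:37]
i=38 'b': node 2→12 ·f  ** P1@[38:38],P4@[37:38]
i=39 'c': node 12→2 ·f  ** P7@[38:39]
i=40 'd': node 2→3  ** P0@[38:40]
i=41 'e': node 3→17 ·f
i=42 'd': node 17→0 ·f
i=43 'c': node 0→4
i=44 'd': node 4→5
i=45 'c': node 5→6
i=46 'b': node 6→7  ** P1@[46:46],P4@[45:46]
i=47 'e': node 7→8
i=48 'e': node 8→9  ** P2@[43:48]
i=49 'e': node 9→17 ·f
i=50 'd': node 17→0 ·f
i=51 'c': node 0→4
i=52 'b': node 4→12  ** P1@[52:52],P4@[51:52]
i=53 'e': node 12→17 ·f
i=54 'a': node 17→18
i=55 'a': node 18→0 ·f
i=56 'a': node 0→0
i=57 'b': node 0→1  ** P1@[57:57]
i=58 'c': node 1→2  ** P7@[57:58]
i=59 'd': node 2→3  ** P0@[57:59]
i=60 'c': node 3→6 ·f
i=61 'b': node 6→7  ** P1@[61:61],P4@[60:61]
i=62 'c': node 7→2 ·f  ** P7@[61:62]
i=63 'd': node 2→3  ** P0@[61:63]
i=64 'b': node 3→1 ·f  ** P1@[64:64]
i=65 'c': node 1→2  ** P7@[64:65]
i=66 'c': node 2→4 ·f
i=67 'e': node 4→17 ·f

Result: [[0,1],[1,7],[3,1],[7,5],[10,1],[10,4],[11,7],[12,0],[14,1],[16,1],[17,1],[18,3],[18,7],[19,1],[19,4],[24,1],[26,1],[27,1],[28,1],[29,1],[30,1],[31,3],[31,7],[32,1],[32,4],[33,1],[36,1],[37,7],[38,1],[38,4],[39,7],[40,0],[46,1],[46,4],[48,2],[52,1],[52,4],[57,1],[58,7],[59,0],[61,1],[61,4],[62,7],[63,0],[64,1],[65,7]]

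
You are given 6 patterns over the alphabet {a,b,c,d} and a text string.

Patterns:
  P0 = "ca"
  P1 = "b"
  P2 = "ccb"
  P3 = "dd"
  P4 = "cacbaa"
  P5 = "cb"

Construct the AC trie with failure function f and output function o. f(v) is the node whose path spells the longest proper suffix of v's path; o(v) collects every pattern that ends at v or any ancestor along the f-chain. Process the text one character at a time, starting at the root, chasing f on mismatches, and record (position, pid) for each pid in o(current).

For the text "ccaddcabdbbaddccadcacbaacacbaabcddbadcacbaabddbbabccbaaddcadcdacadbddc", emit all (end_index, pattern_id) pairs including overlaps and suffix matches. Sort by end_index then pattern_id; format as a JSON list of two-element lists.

Build automaton:
Trie nodes:
  0='ε' goto b→3 c→1 d→6
  1='c' goto a→2 b→12 c→4
  2='ca' goto c→8  [P0 ends]
  3='b' goto ·  [P1 ends]
  4='cc' goto b→5
  5='ccb' goto ·  [P2 ends]
  6='d' goto d→7
  7='dd' goto ·  [P3 ends]
  8='cac' goto b→9
  9='cacb' goto a→10
  10='cacba' goto a→11
  11='cacbaa' goto ·  [P4 ends]
  12='cb' goto ·  [P5 ends]

BFS fail/out derivation:
  n1('c'): parent n0 fail=0; on 'c' 0 → fail=0;  out ∅∪∅=∅
  n3('b'): parent n0 fail=0; on 'b' 0 → fail=0;  out {1}∪∅={1}
  n6('d'): parent n0 fail=0; on 'd' 0 → fail=0;  out ∅∪∅=∅
  n2('ca'): parent n1 fail=0; on 'a' 0 → fail=0;  out {0}∪∅={0}
  n4('cc'): parent n1 fail=0; on 'c' 0 → fail=1;  out ∅∪∅=∅
  n7('dd'): parent n6 fail=0; on 'd' 0 → fail=6;  out {3}∪∅={3}
  n12('cb'): parent n1 fail=0; on 'b' 0 → fail=3;  out {5}∪{1}={1,5}
  n5('ccb'): parent n4 fail=1; on 'b' 1 → fail=12;  out {2}∪{1,5}={1,2,5}
  n8('cac'): parent n2 fail=0; on 'c' 0 → fail=1;  out ∅∪∅=∅
  n9('cacb'): parent n8 fail=1; on 'b' 1 → fail=12;  out ∅∪{1,5}={1,5}
  n10('cacba'): parent n9 fail=12; on 'a' 12→3→0 → fail=0;  out ∅∪∅=∅
  n11('cacbaa'): parent n10 fail=0; on 'a' 0 → fail=0;  out {4}∪∅={4}

Scan:
[0] read 'c'  n0⇒n1
[1] read 'c'  n1⇒n4
[2] read 'a'  n4⇒n2 (via fail)  emit P0@[1:2]
[3] read 'd'  n2⇒n6 (via fail)
[4] read 'd'  n6⇒n7  emit P3@[3:4]
[5] read 'c'  n7⇒n1 (via fail)
[6] read 'a'  n1⇒n2  emit P0@[5:6]
[7] read 'b'  n2⇒n3 (via fail)  emit P1@[7:7]
[8] read 'd'  n3⇒n6 (via fail)
[9] read 'b'  n6⇒n3 (via fail)  emit P1@[9:9]
[10] read 'b'  n3⇒n3 (via fail)  emit P1@[10:10]
[11] read 'a'  n3⇒n0 (via fail)
[12] read 'd'  n0⇒n6
[13] read 'd'  n6⇒n7  emit P3@[12:13]
[14] read 'c'  n7⇒n1 (via fail)
[15] read 'c'  n1⇒n4
[16] read 'a'  n4⇒n2 (via fail)  emit P0@[15:16]
[17] read 'd'  n2⇒n6 (via fail)
[18] read 'c'  n6⇒n1 (via fail)
[19] read 'a'  n1⇒n2  emit P0@[18:19]
[20] read 'c'  n2⇒n8
[21] read 'b'  n8⇒n9  emit P1@[21:21],P5@[20:21]
[22] read 'a'  n9⇒n10
[23] read 'a'  n10⇒n11  emit P4@[18:23]
[24] read 'c'  n11⇒n1 (via fail)
[25] read 'a'  n1⇒n2  emit P0@[24:25]
[26] read 'c'  n2⇒n8
[27] read 'b'  n8⇒n9  emit P1@[27:27],P5@[26:27]
[28] read 'a'  n9⇒n10
[29] read 'a'  n10⇒n11  emit P4@[24:29]
[30] read 'b'  n11⇒n3 (via fail)  emit P1@[30:30]
[31] read 'c'  n3⇒n1 (via fail)
[32] read 'd'  n1⇒n6 (via fail)
[33] read 'd'  n6⇒n7  emit P3@[32:33]
[34] read 'b'  n7⇒n3 (via fail)  emit P1@[34:34]
[35] read 'a'  n3⇒n0 (via fail)
[36] read 'd'  n0⇒n6
[37] read 'c'  n6⇒n1 (via fail)
[38] read 'a'  n1⇒n2  emit P0@[37:38]
[39] read 'c'  n2⇒n8
[40] read 'b'  n8⇒n9  emit P1@[40:40],P5@[39:40]
[41] read 'a'  n9⇒n10
[42] read 'a'  n10⇒n11  emit P4@[37:42]
[43] read 'b'  n11⇒n3 (via fail)  emit P1@[43:43]
[44] read 'd'  n3⇒n6 (via fail)
[45] read 'd'  n6⇒n7  emit P3@[44:45]
[46] read 'b'  n7⇒n3 (via fail)  emit P1@[46:46]
[47] read 'b'  n3⇒n3 (via fail)  emit P1@[47:47]
[48] read 'a'  n3⇒n0 (via fail)
[49] read 'b'  n0⇒n3  emit P1@[49:49]
[50] read 'c'  n3⇒n1 (via fail)
[51] read 'c'  n1⇒n4
[52] read 'b'  n4⇒n5  emit P1@[52:52],P2@[50:52],P5@[51:52]
[53] read 'a'  n5⇒n0 (via fail)
[54] read 'a'  n0⇒n0
[55] read 'd'  n0⇒n6
[56] read 'd'  n6⇒n7  emit P3@[55:56]
[57] read 'c'  n7⇒n1 (via fail)
[58] read 'a'  n1⇒n2  emit P0@[57:58]
[59] read 'd'  n2⇒n6 (via fail)
[60] read 'c'  n6⇒n1 (via fail)
[61] read 'd'  n1⇒n6 (via fail)
[62] read 'a'  n6⇒n0 (via fail)
[63] read 'c'  n0⇒n1
[64] read 'a'  n1⇒n2  emit P0@[63:64]
[65] read 'd'  n2⇒n6 (via fail)
[66] read 'b'  n6⇒n3 (via fail)  emit P1@[66:66]
[67] read 'd'  n3⇒n6 (via fail)
[68] read 'd'  n6⇒n7  emit P3@[67:68]
[69] read 'c'  n7⇒n1 (via fail)

All matches (sorted): [[2,0],[4,3],[6,0],[7,1],[9,1],[10,1],[13,3],[16,0],[19,0],[21,1],[21,5],[23,4],[25,0],[27,1],[27,5],[29,4],[30,1],[33,3],[34,1],[38,0],[40,1],[40,5],[42,4],[43,1],[45,3],[46,1],[47,1],[49,1],[52,1],[52,2],[52,5],[56,3],[58,0],[64,0],[66,1],[68,3]]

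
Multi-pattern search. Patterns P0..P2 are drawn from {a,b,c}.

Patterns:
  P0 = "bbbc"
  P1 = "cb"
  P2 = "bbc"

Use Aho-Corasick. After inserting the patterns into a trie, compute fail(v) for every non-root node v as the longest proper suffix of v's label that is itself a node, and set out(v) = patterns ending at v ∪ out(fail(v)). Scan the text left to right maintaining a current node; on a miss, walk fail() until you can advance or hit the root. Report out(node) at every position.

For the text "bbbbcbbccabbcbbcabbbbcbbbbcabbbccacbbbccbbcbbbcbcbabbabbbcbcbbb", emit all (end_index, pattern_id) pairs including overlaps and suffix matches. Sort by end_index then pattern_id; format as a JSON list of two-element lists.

Construct AC machine:
Trie nodes:
  n0 'ε': b→1 c→5
  n1 'b': b→2
  n2 'bb': b→3 c→7
  n3 'bbb': c→4
  n4 'bbbc': ·  [P0 ends]
  n5 'c': b→6
  n6 'cb': ·  [P1 ends]
  n7 'bbc': ·  [P2 ends]

Failure links (BFS by depth):
  fail(1) 'b': from fail(0)=0 chase 'b': 0 ⇒ 0;  out=∅∪out(0)=∅
  fail(5) 'c': from fail(0)=0 chase 'c': 0 ⇒ 0;  out=∅∪out(0)=∅
  fail(2) 'bb': from fail(1)=0 chase 'b': 0 ⇒ 1;  out=∅∪out(1)=∅
  fail(6) 'cb': from fail(5)=0 chase 'b': 0 ⇒ 1;  out={1}∪out(1)={1}
  fail(3) 'bbb': from fail(2)=1 chase 'b': 1 ⇒ 2;  out=∅∪out(2)=∅
  fail(7) 'bbc': from fail(2)=1 chase 'c': 1→0 ⇒ 5;  out={2}∪out(5)={2}
  fail(4) 'bbbc': from fail(3)=2 chase 'c': 2 ⇒ 7;  out={0}∪out(7)={0,2}

Text stream:
[0] read 'b'  n0⇒n1
[1] read 'b'  n1⇒n2
[2] read 'b'  n2⇒n3
[3] read 'b'  n3⇒n3 ·f
[4] read 'c'  n3⇒n4  emit P0@[1:4],P2@[2:4]
[5] read 'b'  n4⇒n6 ·f  emit P1@[4:5]
[6] read 'b'  n6⇒n2 ·f
[7] read 'c'  n2⇒n7  emit P2@[5:7]
[8] read 'c'  n7⇒n5 ·f
[9] read 'a'  n5⇒n0 ·f
[10] read 'b'  n0⇒n1
[11] read 'b'  n1⇒n2
[12] read 'c'  n2⇒n7  emit P2@[10:12]
[13] read 'b'  n7⇒n6 ·f  emit P1@[12:13]
[14] read 'b'  n6⇒n2 ·f
[15] read 'c'  n2⇒n7  emit P2@[13:15]
[16] read 'a'  n7⇒n0 ·f
[17] read 'b'  n0⇒n1
[18] read 'b'  n1⇒n2
[19] read 'b'  n2⇒n3
[20] read 'b'  n3⇒n3 ·f
[21] read 'c'  n3⇒n4  emit P0@[18:21],P2@[19:21]
[22] read 'b'  n4⇒n6 ·f  emit P1@[21:22]
[23] read 'b'  n6⇒n2 ·f
[24] read 'b'  n2⇒n3
[25] read 'b'  n3⇒n3 ·f
[26] read 'c'  n3⇒n4  emit P0@[23:26],P2@[24:26]
[27] read 'a'  n4⇒n0 ·f
[28] read 'b'  n0⇒n1
[29] read 'b'  n1⇒n2
[30] read 'b'  n2⇒n3
[31] read 'c'  n3⇒n4  emit P0@[28:31],P2@[29:31]
[32] read 'c'  n4⇒n5 ·f
[33] read 'a'  n5⇒n0 ·f
[34] read 'c'  n0⇒n5
[35] read 'b'  n5⇒n6  emit P1@[34:35]
[36] read 'b'  n6⇒n2 ·f
[37] read 'b'  n2⇒n3
[38] read 'c'  n3⇒n4  emit P0@[35:38],P2@[36:38]
[39] read 'c'  n4⇒n5 ·f
[40] read 'b'  n5⇒n6  emit P1@[39:40]
[41] read 'b'  n6⇒n2 ·f
[42] read 'c'  n2⇒n7  emit P2@[40:42]
[43] read 'b'  n7⇒n6 ·f  emit P1@[42:43]
[44] read 'b'  n6⇒n2 ·f
[45] read 'b'  n2⇒n3
[46] read 'c'  n3⇒n4  emit P0@[43:46],P2@[44:46]
[47] read 'b'  n4⇒n6 ·f  emit P1@[46:47]
[48] read 'c'  n6⇒n5 ·f
[49] read 'b'  n5⇒n6  emit P1@[48:49]
[50] read 'a'  n6⇒n0 ·f
[51] read 'b'  n0⇒n1
[52] read 'b'  n1⇒n2
[53] read 'a'  n2⇒n0 ·f
[54] read 'b'  n0⇒n1
[55] read 'b'  n1⇒n2
[56] read 'b'  n2⇒n3
[57] read 'c'  n3⇒n4  emit P0@[54:57],P2@[55:57]
[58] read 'b'  n4⇒n6 ·f  emit P1@[57:58]
[59] read 'c'  n6⇒n5 ·f
[60] read 'b'  n5⇒n6  emit P1@[59:60]
[61] read 'b'  n6⇒n2 ·f
[62] read 'b'  n2⇒n3

All matches (sorted): [[4,0],[4,2],[5,1],[7,2],[12,2],[13,1],[15,2],[21,0],[21,2],[22,1],[26,0],[26,2],[31,0],[31,2],[35,1],[38,0],[38,2],[40,1],[42,2],[43,1],[46,0],[46,2],[47,1],[49,1],[57,0],[57,2],[58,1],[60,1]]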